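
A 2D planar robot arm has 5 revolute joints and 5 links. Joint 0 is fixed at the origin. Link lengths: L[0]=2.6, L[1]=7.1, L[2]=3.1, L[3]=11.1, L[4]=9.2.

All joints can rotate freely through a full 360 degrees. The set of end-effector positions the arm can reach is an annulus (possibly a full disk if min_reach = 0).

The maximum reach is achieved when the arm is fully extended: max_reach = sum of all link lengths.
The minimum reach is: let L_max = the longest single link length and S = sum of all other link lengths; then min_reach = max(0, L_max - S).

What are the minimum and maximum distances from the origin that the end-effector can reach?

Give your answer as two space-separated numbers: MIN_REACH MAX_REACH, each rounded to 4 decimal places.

Answer: 0.0000 33.1000

Derivation:
Link lengths: [2.6, 7.1, 3.1, 11.1, 9.2]
max_reach = 2.6 + 7.1 + 3.1 + 11.1 + 9.2 = 33.1
L_max = max([2.6, 7.1, 3.1, 11.1, 9.2]) = 11.1
S (sum of others) = 33.1 - 11.1 = 22
min_reach = max(0, 11.1 - 22) = max(0, -10.9) = 0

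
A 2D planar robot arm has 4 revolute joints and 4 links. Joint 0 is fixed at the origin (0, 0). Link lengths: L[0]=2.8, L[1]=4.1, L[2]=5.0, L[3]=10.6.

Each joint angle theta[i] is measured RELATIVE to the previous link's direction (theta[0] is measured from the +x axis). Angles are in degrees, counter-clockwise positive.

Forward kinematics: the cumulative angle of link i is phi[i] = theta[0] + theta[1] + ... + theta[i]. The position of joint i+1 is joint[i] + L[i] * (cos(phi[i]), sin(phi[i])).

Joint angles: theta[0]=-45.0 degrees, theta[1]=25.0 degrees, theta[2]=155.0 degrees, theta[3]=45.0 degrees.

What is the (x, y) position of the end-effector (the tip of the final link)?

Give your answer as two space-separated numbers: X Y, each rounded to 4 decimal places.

Answer: -8.3029 0.1534

Derivation:
joint[0] = (0.0000, 0.0000)  (base)
link 0: phi[0] = -45 = -45 deg
  cos(-45 deg) = 0.7071, sin(-45 deg) = -0.7071
  joint[1] = (0.0000, 0.0000) + 2.8 * (0.7071, -0.7071) = (0.0000 + 1.9799, 0.0000 + -1.9799) = (1.9799, -1.9799)
link 1: phi[1] = -45 + 25 = -20 deg
  cos(-20 deg) = 0.9397, sin(-20 deg) = -0.3420
  joint[2] = (1.9799, -1.9799) + 4.1 * (0.9397, -0.3420) = (1.9799 + 3.8527, -1.9799 + -1.4023) = (5.8326, -3.3822)
link 2: phi[2] = -45 + 25 + 155 = 135 deg
  cos(135 deg) = -0.7071, sin(135 deg) = 0.7071
  joint[3] = (5.8326, -3.3822) + 5 * (-0.7071, 0.7071) = (5.8326 + -3.5355, -3.3822 + 3.5355) = (2.2971, 0.1534)
link 3: phi[3] = -45 + 25 + 155 + 45 = 180 deg
  cos(180 deg) = -1.0000, sin(180 deg) = 0.0000
  joint[4] = (2.2971, 0.1534) + 10.6 * (-1.0000, 0.0000) = (2.2971 + -10.6000, 0.1534 + 0.0000) = (-8.3029, 0.1534)
End effector: (-8.3029, 0.1534)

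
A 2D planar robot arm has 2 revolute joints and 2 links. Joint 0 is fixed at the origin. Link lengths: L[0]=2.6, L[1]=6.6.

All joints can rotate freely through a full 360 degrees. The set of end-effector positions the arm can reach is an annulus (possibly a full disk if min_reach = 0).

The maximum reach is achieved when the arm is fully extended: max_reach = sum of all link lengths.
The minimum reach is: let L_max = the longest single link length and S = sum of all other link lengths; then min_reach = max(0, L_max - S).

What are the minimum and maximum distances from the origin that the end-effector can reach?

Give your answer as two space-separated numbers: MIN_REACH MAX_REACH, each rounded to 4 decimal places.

Link lengths: [2.6, 6.6]
max_reach = 2.6 + 6.6 = 9.2
L_max = max([2.6, 6.6]) = 6.6
S (sum of others) = 9.2 - 6.6 = 2.6
min_reach = max(0, 6.6 - 2.6) = max(0, 4) = 4

Answer: 4.0000 9.2000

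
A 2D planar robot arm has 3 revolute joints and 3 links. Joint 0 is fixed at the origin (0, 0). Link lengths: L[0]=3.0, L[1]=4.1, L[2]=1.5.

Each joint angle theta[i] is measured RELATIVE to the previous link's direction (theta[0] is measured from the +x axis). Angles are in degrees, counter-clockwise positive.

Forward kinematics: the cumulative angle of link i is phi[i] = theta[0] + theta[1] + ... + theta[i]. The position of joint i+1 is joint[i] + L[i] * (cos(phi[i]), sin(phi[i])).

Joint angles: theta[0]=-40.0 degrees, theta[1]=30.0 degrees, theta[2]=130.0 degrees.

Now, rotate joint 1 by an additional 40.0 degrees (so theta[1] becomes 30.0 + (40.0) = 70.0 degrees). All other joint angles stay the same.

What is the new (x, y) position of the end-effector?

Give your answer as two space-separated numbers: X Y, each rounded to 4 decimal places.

joint[0] = (0.0000, 0.0000)  (base)
link 0: phi[0] = -40 = -40 deg
  cos(-40 deg) = 0.7660, sin(-40 deg) = -0.6428
  joint[1] = (0.0000, 0.0000) + 3 * (0.7660, -0.6428) = (0.0000 + 2.2981, 0.0000 + -1.9284) = (2.2981, -1.9284)
link 1: phi[1] = -40 + 70 = 30 deg
  cos(30 deg) = 0.8660, sin(30 deg) = 0.5000
  joint[2] = (2.2981, -1.9284) + 4.1 * (0.8660, 0.5000) = (2.2981 + 3.5507, -1.9284 + 2.0500) = (5.8488, 0.1216)
link 2: phi[2] = -40 + 70 + 130 = 160 deg
  cos(160 deg) = -0.9397, sin(160 deg) = 0.3420
  joint[3] = (5.8488, 0.1216) + 1.5 * (-0.9397, 0.3420) = (5.8488 + -1.4095, 0.1216 + 0.5130) = (4.4393, 0.6347)
End effector: (4.4393, 0.6347)

Answer: 4.4393 0.6347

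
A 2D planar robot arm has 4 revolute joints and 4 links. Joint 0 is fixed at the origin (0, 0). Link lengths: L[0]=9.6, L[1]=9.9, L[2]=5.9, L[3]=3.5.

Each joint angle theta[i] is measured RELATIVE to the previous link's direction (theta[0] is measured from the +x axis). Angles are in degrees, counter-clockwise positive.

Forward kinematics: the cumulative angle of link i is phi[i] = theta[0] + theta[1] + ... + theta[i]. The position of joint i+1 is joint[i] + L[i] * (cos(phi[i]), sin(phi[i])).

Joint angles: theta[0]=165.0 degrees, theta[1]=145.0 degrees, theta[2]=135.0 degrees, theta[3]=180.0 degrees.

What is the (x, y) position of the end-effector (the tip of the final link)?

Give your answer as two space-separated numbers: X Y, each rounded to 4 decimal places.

joint[0] = (0.0000, 0.0000)  (base)
link 0: phi[0] = 165 = 165 deg
  cos(165 deg) = -0.9659, sin(165 deg) = 0.2588
  joint[1] = (0.0000, 0.0000) + 9.6 * (-0.9659, 0.2588) = (0.0000 + -9.2729, 0.0000 + 2.4847) = (-9.2729, 2.4847)
link 1: phi[1] = 165 + 145 = 310 deg
  cos(310 deg) = 0.6428, sin(310 deg) = -0.7660
  joint[2] = (-9.2729, 2.4847) + 9.9 * (0.6428, -0.7660) = (-9.2729 + 6.3636, 2.4847 + -7.5838) = (-2.9093, -5.0992)
link 2: phi[2] = 165 + 145 + 135 = 445 deg
  cos(445 deg) = 0.0872, sin(445 deg) = 0.9962
  joint[3] = (-2.9093, -5.0992) + 5.9 * (0.0872, 0.9962) = (-2.9093 + 0.5142, -5.0992 + 5.8775) = (-2.3951, 0.7784)
link 3: phi[3] = 165 + 145 + 135 + 180 = 625 deg
  cos(625 deg) = -0.0872, sin(625 deg) = -0.9962
  joint[4] = (-2.3951, 0.7784) + 3.5 * (-0.0872, -0.9962) = (-2.3951 + -0.3050, 0.7784 + -3.4867) = (-2.7001, -2.7083)
End effector: (-2.7001, -2.7083)

Answer: -2.7001 -2.7083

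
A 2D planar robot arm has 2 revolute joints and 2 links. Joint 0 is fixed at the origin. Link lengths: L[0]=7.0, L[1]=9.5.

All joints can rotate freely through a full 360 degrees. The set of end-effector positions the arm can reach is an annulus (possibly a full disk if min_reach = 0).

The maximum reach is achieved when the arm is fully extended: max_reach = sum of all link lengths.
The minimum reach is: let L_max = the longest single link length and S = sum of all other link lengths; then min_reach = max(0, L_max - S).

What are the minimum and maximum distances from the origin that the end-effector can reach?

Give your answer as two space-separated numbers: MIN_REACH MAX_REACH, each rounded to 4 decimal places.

Link lengths: [7.0, 9.5]
max_reach = 7 + 9.5 = 16.5
L_max = max([7.0, 9.5]) = 9.5
S (sum of others) = 16.5 - 9.5 = 7
min_reach = max(0, 9.5 - 7) = max(0, 2.5) = 2.5

Answer: 2.5000 16.5000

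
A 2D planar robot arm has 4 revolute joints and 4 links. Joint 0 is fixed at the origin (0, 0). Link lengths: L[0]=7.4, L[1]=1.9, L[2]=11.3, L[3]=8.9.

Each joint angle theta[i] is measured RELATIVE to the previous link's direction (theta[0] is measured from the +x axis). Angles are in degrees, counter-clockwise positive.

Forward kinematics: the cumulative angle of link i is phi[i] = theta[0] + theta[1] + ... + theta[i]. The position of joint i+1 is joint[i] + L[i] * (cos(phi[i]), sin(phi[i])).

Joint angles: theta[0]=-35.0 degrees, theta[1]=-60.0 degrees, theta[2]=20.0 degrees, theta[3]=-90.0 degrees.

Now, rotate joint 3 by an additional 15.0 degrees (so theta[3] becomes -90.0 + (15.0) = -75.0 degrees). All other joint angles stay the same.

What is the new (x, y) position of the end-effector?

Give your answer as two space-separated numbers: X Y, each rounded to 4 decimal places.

joint[0] = (0.0000, 0.0000)  (base)
link 0: phi[0] = -35 = -35 deg
  cos(-35 deg) = 0.8192, sin(-35 deg) = -0.5736
  joint[1] = (0.0000, 0.0000) + 7.4 * (0.8192, -0.5736) = (0.0000 + 6.0617, 0.0000 + -4.2445) = (6.0617, -4.2445)
link 1: phi[1] = -35 + -60 = -95 deg
  cos(-95 deg) = -0.0872, sin(-95 deg) = -0.9962
  joint[2] = (6.0617, -4.2445) + 1.9 * (-0.0872, -0.9962) = (6.0617 + -0.1656, -4.2445 + -1.8928) = (5.8961, -6.1372)
link 2: phi[2] = -35 + -60 + 20 = -75 deg
  cos(-75 deg) = 0.2588, sin(-75 deg) = -0.9659
  joint[3] = (5.8961, -6.1372) + 11.3 * (0.2588, -0.9659) = (5.8961 + 2.9247, -6.1372 + -10.9150) = (8.8208, -17.0522)
link 3: phi[3] = -35 + -60 + 20 + -75 = -150 deg
  cos(-150 deg) = -0.8660, sin(-150 deg) = -0.5000
  joint[4] = (8.8208, -17.0522) + 8.9 * (-0.8660, -0.5000) = (8.8208 + -7.7076, -17.0522 + -4.4500) = (1.1132, -21.5022)
End effector: (1.1132, -21.5022)

Answer: 1.1132 -21.5022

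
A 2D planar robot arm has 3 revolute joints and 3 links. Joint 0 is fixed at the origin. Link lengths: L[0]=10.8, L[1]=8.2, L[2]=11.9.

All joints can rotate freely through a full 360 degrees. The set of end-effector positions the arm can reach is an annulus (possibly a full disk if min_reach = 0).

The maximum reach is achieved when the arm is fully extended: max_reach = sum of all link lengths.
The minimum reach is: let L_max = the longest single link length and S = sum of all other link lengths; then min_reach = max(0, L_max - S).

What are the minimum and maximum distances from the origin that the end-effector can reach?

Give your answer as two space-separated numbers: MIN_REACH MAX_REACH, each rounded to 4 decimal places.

Link lengths: [10.8, 8.2, 11.9]
max_reach = 10.8 + 8.2 + 11.9 = 30.9
L_max = max([10.8, 8.2, 11.9]) = 11.9
S (sum of others) = 30.9 - 11.9 = 19
min_reach = max(0, 11.9 - 19) = max(0, -7.1) = 0

Answer: 0.0000 30.9000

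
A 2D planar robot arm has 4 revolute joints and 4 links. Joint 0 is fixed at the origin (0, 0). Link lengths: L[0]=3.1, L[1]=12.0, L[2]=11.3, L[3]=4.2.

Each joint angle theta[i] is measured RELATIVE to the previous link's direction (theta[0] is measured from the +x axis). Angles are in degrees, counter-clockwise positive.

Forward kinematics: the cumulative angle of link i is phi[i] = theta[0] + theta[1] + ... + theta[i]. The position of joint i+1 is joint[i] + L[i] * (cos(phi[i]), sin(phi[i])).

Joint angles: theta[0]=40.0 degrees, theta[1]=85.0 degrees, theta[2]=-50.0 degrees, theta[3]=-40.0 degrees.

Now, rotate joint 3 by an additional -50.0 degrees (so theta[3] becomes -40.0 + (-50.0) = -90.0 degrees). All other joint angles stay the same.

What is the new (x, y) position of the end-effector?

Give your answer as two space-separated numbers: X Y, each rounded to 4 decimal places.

joint[0] = (0.0000, 0.0000)  (base)
link 0: phi[0] = 40 = 40 deg
  cos(40 deg) = 0.7660, sin(40 deg) = 0.6428
  joint[1] = (0.0000, 0.0000) + 3.1 * (0.7660, 0.6428) = (0.0000 + 2.3747, 0.0000 + 1.9926) = (2.3747, 1.9926)
link 1: phi[1] = 40 + 85 = 125 deg
  cos(125 deg) = -0.5736, sin(125 deg) = 0.8192
  joint[2] = (2.3747, 1.9926) + 12 * (-0.5736, 0.8192) = (2.3747 + -6.8829, 1.9926 + 9.8298) = (-4.5082, 11.8225)
link 2: phi[2] = 40 + 85 + -50 = 75 deg
  cos(75 deg) = 0.2588, sin(75 deg) = 0.9659
  joint[3] = (-4.5082, 11.8225) + 11.3 * (0.2588, 0.9659) = (-4.5082 + 2.9247, 11.8225 + 10.9150) = (-1.5835, 22.7374)
link 3: phi[3] = 40 + 85 + -50 + -90 = -15 deg
  cos(-15 deg) = 0.9659, sin(-15 deg) = -0.2588
  joint[4] = (-1.5835, 22.7374) + 4.2 * (0.9659, -0.2588) = (-1.5835 + 4.0569, 22.7374 + -1.0870) = (2.4734, 21.6504)
End effector: (2.4734, 21.6504)

Answer: 2.4734 21.6504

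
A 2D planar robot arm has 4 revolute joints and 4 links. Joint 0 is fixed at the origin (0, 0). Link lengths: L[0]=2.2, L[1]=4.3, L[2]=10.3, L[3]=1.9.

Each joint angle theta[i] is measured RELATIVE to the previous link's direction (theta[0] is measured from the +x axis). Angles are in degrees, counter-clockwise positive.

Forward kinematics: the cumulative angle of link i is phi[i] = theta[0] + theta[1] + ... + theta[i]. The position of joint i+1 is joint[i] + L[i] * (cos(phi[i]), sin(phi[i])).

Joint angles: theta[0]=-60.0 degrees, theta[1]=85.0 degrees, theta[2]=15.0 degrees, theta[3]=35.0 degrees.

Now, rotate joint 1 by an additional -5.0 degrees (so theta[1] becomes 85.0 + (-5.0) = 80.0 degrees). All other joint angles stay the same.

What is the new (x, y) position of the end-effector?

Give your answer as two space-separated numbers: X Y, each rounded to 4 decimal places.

joint[0] = (0.0000, 0.0000)  (base)
link 0: phi[0] = -60 = -60 deg
  cos(-60 deg) = 0.5000, sin(-60 deg) = -0.8660
  joint[1] = (0.0000, 0.0000) + 2.2 * (0.5000, -0.8660) = (0.0000 + 1.1000, 0.0000 + -1.9053) = (1.1000, -1.9053)
link 1: phi[1] = -60 + 80 = 20 deg
  cos(20 deg) = 0.9397, sin(20 deg) = 0.3420
  joint[2] = (1.1000, -1.9053) + 4.3 * (0.9397, 0.3420) = (1.1000 + 4.0407, -1.9053 + 1.4707) = (5.1407, -0.4346)
link 2: phi[2] = -60 + 80 + 15 = 35 deg
  cos(35 deg) = 0.8192, sin(35 deg) = 0.5736
  joint[3] = (5.1407, -0.4346) + 10.3 * (0.8192, 0.5736) = (5.1407 + 8.4373, -0.4346 + 5.9078) = (13.5779, 5.4733)
link 3: phi[3] = -60 + 80 + 15 + 35 = 70 deg
  cos(70 deg) = 0.3420, sin(70 deg) = 0.9397
  joint[4] = (13.5779, 5.4733) + 1.9 * (0.3420, 0.9397) = (13.5779 + 0.6498, 5.4733 + 1.7854) = (14.2278, 7.2587)
End effector: (14.2278, 7.2587)

Answer: 14.2278 7.2587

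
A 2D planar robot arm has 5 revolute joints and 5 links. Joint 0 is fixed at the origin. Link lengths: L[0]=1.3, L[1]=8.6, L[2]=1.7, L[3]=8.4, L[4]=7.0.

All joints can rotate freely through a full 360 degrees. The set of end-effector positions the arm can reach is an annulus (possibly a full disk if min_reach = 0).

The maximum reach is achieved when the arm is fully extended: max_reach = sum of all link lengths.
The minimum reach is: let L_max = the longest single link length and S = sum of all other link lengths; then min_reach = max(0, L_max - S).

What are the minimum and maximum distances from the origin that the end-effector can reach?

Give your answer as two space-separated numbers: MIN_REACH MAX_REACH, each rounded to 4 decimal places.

Answer: 0.0000 27.0000

Derivation:
Link lengths: [1.3, 8.6, 1.7, 8.4, 7.0]
max_reach = 1.3 + 8.6 + 1.7 + 8.4 + 7 = 27
L_max = max([1.3, 8.6, 1.7, 8.4, 7.0]) = 8.6
S (sum of others) = 27 - 8.6 = 18.4
min_reach = max(0, 8.6 - 18.4) = max(0, -9.8) = 0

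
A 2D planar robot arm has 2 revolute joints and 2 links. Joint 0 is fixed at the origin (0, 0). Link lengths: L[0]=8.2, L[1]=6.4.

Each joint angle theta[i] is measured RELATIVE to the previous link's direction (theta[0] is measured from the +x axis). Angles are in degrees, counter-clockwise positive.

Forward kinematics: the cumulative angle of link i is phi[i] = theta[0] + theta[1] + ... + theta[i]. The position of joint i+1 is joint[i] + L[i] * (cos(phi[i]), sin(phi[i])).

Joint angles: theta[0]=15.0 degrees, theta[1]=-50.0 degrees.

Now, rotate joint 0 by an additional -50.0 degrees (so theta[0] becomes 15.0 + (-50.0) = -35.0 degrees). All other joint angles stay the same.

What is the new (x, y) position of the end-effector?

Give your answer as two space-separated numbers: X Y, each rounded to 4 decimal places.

Answer: 7.2748 -11.0790

Derivation:
joint[0] = (0.0000, 0.0000)  (base)
link 0: phi[0] = -35 = -35 deg
  cos(-35 deg) = 0.8192, sin(-35 deg) = -0.5736
  joint[1] = (0.0000, 0.0000) + 8.2 * (0.8192, -0.5736) = (0.0000 + 6.7170, 0.0000 + -4.7033) = (6.7170, -4.7033)
link 1: phi[1] = -35 + -50 = -85 deg
  cos(-85 deg) = 0.0872, sin(-85 deg) = -0.9962
  joint[2] = (6.7170, -4.7033) + 6.4 * (0.0872, -0.9962) = (6.7170 + 0.5578, -4.7033 + -6.3756) = (7.2748, -11.0790)
End effector: (7.2748, -11.0790)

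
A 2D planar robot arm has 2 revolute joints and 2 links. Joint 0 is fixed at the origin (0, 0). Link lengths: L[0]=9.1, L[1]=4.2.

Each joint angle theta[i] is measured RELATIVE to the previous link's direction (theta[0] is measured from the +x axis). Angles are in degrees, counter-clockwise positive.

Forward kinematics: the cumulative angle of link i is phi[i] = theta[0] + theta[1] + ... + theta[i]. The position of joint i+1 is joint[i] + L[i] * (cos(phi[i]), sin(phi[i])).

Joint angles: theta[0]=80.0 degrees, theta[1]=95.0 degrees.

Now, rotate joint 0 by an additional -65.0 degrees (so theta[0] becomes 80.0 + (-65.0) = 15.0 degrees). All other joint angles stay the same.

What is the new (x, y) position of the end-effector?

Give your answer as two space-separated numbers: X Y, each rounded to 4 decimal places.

Answer: 7.3534 6.3020

Derivation:
joint[0] = (0.0000, 0.0000)  (base)
link 0: phi[0] = 15 = 15 deg
  cos(15 deg) = 0.9659, sin(15 deg) = 0.2588
  joint[1] = (0.0000, 0.0000) + 9.1 * (0.9659, 0.2588) = (0.0000 + 8.7899, 0.0000 + 2.3553) = (8.7899, 2.3553)
link 1: phi[1] = 15 + 95 = 110 deg
  cos(110 deg) = -0.3420, sin(110 deg) = 0.9397
  joint[2] = (8.7899, 2.3553) + 4.2 * (-0.3420, 0.9397) = (8.7899 + -1.4365, 2.3553 + 3.9467) = (7.3534, 6.3020)
End effector: (7.3534, 6.3020)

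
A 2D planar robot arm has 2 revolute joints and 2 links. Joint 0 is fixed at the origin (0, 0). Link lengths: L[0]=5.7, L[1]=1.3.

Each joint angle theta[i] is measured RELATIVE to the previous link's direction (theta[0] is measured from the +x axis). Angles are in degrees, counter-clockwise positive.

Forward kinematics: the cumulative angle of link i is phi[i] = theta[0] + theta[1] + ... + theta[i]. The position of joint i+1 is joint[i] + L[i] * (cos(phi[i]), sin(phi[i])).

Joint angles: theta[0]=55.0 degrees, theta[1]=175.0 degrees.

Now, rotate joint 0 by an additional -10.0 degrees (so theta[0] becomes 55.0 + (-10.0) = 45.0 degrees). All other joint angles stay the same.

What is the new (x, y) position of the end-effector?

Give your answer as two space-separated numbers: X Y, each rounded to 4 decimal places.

Answer: 3.0347 3.1949

Derivation:
joint[0] = (0.0000, 0.0000)  (base)
link 0: phi[0] = 45 = 45 deg
  cos(45 deg) = 0.7071, sin(45 deg) = 0.7071
  joint[1] = (0.0000, 0.0000) + 5.7 * (0.7071, 0.7071) = (0.0000 + 4.0305, 0.0000 + 4.0305) = (4.0305, 4.0305)
link 1: phi[1] = 45 + 175 = 220 deg
  cos(220 deg) = -0.7660, sin(220 deg) = -0.6428
  joint[2] = (4.0305, 4.0305) + 1.3 * (-0.7660, -0.6428) = (4.0305 + -0.9959, 4.0305 + -0.8356) = (3.0347, 3.1949)
End effector: (3.0347, 3.1949)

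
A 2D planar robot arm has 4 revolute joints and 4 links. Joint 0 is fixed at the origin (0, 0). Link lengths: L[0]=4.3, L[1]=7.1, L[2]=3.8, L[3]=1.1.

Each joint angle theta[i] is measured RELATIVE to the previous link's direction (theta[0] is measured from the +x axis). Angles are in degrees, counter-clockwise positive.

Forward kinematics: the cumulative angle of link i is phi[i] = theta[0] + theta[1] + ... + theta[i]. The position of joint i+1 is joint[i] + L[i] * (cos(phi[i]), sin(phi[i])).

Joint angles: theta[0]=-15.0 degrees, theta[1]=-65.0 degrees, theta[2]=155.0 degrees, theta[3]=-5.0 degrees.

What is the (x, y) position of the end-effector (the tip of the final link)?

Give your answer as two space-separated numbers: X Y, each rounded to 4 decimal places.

joint[0] = (0.0000, 0.0000)  (base)
link 0: phi[0] = -15 = -15 deg
  cos(-15 deg) = 0.9659, sin(-15 deg) = -0.2588
  joint[1] = (0.0000, 0.0000) + 4.3 * (0.9659, -0.2588) = (0.0000 + 4.1535, 0.0000 + -1.1129) = (4.1535, -1.1129)
link 1: phi[1] = -15 + -65 = -80 deg
  cos(-80 deg) = 0.1736, sin(-80 deg) = -0.9848
  joint[2] = (4.1535, -1.1129) + 7.1 * (0.1736, -0.9848) = (4.1535 + 1.2329, -1.1129 + -6.9921) = (5.3864, -8.1051)
link 2: phi[2] = -15 + -65 + 155 = 75 deg
  cos(75 deg) = 0.2588, sin(75 deg) = 0.9659
  joint[3] = (5.3864, -8.1051) + 3.8 * (0.2588, 0.9659) = (5.3864 + 0.9835, -8.1051 + 3.6705) = (6.3699, -4.4345)
link 3: phi[3] = -15 + -65 + 155 + -5 = 70 deg
  cos(70 deg) = 0.3420, sin(70 deg) = 0.9397
  joint[4] = (6.3699, -4.4345) + 1.1 * (0.3420, 0.9397) = (6.3699 + 0.3762, -4.4345 + 1.0337) = (6.7461, -3.4009)
End effector: (6.7461, -3.4009)

Answer: 6.7461 -3.4009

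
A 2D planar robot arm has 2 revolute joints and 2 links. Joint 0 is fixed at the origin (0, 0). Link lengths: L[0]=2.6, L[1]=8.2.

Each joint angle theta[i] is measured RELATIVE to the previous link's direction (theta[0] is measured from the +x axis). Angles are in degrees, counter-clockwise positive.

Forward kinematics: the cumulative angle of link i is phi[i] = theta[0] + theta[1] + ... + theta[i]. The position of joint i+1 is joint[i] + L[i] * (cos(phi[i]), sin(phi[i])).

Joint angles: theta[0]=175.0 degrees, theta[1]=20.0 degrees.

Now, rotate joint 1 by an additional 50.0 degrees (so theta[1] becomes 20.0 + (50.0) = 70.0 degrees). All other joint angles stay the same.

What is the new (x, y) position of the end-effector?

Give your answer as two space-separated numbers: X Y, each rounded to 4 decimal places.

Answer: -6.0556 -7.2051

Derivation:
joint[0] = (0.0000, 0.0000)  (base)
link 0: phi[0] = 175 = 175 deg
  cos(175 deg) = -0.9962, sin(175 deg) = 0.0872
  joint[1] = (0.0000, 0.0000) + 2.6 * (-0.9962, 0.0872) = (0.0000 + -2.5901, 0.0000 + 0.2266) = (-2.5901, 0.2266)
link 1: phi[1] = 175 + 70 = 245 deg
  cos(245 deg) = -0.4226, sin(245 deg) = -0.9063
  joint[2] = (-2.5901, 0.2266) + 8.2 * (-0.4226, -0.9063) = (-2.5901 + -3.4655, 0.2266 + -7.4317) = (-6.0556, -7.2051)
End effector: (-6.0556, -7.2051)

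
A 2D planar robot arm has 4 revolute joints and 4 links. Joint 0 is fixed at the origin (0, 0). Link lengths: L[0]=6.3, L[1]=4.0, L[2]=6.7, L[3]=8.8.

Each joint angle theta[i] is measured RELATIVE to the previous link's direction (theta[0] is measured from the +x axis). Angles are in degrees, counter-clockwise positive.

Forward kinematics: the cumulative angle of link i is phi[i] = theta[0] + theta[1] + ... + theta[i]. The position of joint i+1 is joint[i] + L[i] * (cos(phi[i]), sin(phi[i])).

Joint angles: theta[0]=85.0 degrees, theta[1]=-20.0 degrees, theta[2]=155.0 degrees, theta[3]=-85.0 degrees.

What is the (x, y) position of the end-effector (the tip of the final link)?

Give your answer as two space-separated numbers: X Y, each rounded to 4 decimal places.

Answer: -9.1155 11.8171

Derivation:
joint[0] = (0.0000, 0.0000)  (base)
link 0: phi[0] = 85 = 85 deg
  cos(85 deg) = 0.0872, sin(85 deg) = 0.9962
  joint[1] = (0.0000, 0.0000) + 6.3 * (0.0872, 0.9962) = (0.0000 + 0.5491, 0.0000 + 6.2760) = (0.5491, 6.2760)
link 1: phi[1] = 85 + -20 = 65 deg
  cos(65 deg) = 0.4226, sin(65 deg) = 0.9063
  joint[2] = (0.5491, 6.2760) + 4 * (0.4226, 0.9063) = (0.5491 + 1.6905, 6.2760 + 3.6252) = (2.2396, 9.9013)
link 2: phi[2] = 85 + -20 + 155 = 220 deg
  cos(220 deg) = -0.7660, sin(220 deg) = -0.6428
  joint[3] = (2.2396, 9.9013) + 6.7 * (-0.7660, -0.6428) = (2.2396 + -5.1325, 9.9013 + -4.3067) = (-2.8929, 5.5946)
link 3: phi[3] = 85 + -20 + 155 + -85 = 135 deg
  cos(135 deg) = -0.7071, sin(135 deg) = 0.7071
  joint[4] = (-2.8929, 5.5946) + 8.8 * (-0.7071, 0.7071) = (-2.8929 + -6.2225, 5.5946 + 6.2225) = (-9.1155, 11.8171)
End effector: (-9.1155, 11.8171)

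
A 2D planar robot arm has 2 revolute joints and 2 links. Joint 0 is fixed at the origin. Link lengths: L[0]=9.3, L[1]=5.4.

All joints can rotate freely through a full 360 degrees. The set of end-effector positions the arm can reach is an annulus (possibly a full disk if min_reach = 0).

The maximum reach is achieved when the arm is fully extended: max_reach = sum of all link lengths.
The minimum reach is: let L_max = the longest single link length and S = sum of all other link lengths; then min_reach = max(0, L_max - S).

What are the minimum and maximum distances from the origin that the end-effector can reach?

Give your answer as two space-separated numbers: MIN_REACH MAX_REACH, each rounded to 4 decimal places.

Link lengths: [9.3, 5.4]
max_reach = 9.3 + 5.4 = 14.7
L_max = max([9.3, 5.4]) = 9.3
S (sum of others) = 14.7 - 9.3 = 5.4
min_reach = max(0, 9.3 - 5.4) = max(0, 3.9) = 3.9

Answer: 3.9000 14.7000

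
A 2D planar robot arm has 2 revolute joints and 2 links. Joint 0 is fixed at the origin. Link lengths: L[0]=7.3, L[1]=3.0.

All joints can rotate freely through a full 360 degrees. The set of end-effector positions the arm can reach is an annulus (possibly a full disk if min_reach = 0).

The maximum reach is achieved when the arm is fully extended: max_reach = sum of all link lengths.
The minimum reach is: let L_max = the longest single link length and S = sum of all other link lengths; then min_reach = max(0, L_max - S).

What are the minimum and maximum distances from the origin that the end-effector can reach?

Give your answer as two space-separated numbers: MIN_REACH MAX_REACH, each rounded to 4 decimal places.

Answer: 4.3000 10.3000

Derivation:
Link lengths: [7.3, 3.0]
max_reach = 7.3 + 3 = 10.3
L_max = max([7.3, 3.0]) = 7.3
S (sum of others) = 10.3 - 7.3 = 3
min_reach = max(0, 7.3 - 3) = max(0, 4.3) = 4.3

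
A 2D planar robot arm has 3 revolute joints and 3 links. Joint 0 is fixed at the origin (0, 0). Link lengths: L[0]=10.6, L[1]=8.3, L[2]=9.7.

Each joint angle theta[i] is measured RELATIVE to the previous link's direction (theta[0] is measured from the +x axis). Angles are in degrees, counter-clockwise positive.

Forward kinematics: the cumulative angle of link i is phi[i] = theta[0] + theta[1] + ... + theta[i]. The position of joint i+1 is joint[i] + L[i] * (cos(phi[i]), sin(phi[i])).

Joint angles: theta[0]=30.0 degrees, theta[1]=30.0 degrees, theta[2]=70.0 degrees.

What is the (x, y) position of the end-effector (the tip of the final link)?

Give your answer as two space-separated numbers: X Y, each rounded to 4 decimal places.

Answer: 7.0948 19.9186

Derivation:
joint[0] = (0.0000, 0.0000)  (base)
link 0: phi[0] = 30 = 30 deg
  cos(30 deg) = 0.8660, sin(30 deg) = 0.5000
  joint[1] = (0.0000, 0.0000) + 10.6 * (0.8660, 0.5000) = (0.0000 + 9.1799, 0.0000 + 5.3000) = (9.1799, 5.3000)
link 1: phi[1] = 30 + 30 = 60 deg
  cos(60 deg) = 0.5000, sin(60 deg) = 0.8660
  joint[2] = (9.1799, 5.3000) + 8.3 * (0.5000, 0.8660) = (9.1799 + 4.1500, 5.3000 + 7.1880) = (13.3299, 12.4880)
link 2: phi[2] = 30 + 30 + 70 = 130 deg
  cos(130 deg) = -0.6428, sin(130 deg) = 0.7660
  joint[3] = (13.3299, 12.4880) + 9.7 * (-0.6428, 0.7660) = (13.3299 + -6.2350, 12.4880 + 7.4306) = (7.0948, 19.9186)
End effector: (7.0948, 19.9186)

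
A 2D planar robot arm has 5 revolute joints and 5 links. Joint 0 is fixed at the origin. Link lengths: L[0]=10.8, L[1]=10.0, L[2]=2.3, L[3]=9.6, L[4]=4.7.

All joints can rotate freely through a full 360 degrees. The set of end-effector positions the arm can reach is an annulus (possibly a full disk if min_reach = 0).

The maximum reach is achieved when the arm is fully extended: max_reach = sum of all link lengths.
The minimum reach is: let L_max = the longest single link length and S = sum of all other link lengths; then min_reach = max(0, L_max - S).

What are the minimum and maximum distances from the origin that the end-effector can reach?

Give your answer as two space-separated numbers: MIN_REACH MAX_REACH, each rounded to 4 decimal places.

Link lengths: [10.8, 10.0, 2.3, 9.6, 4.7]
max_reach = 10.8 + 10 + 2.3 + 9.6 + 4.7 = 37.4
L_max = max([10.8, 10.0, 2.3, 9.6, 4.7]) = 10.8
S (sum of others) = 37.4 - 10.8 = 26.6
min_reach = max(0, 10.8 - 26.6) = max(0, -15.8) = 0

Answer: 0.0000 37.4000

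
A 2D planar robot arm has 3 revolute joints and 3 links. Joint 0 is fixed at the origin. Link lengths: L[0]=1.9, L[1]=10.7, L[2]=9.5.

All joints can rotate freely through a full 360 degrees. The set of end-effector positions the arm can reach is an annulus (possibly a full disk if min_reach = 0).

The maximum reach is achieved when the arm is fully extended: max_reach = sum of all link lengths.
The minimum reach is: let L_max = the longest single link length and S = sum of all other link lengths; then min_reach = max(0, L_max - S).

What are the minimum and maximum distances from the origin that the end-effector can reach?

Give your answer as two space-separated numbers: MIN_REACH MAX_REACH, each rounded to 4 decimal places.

Link lengths: [1.9, 10.7, 9.5]
max_reach = 1.9 + 10.7 + 9.5 = 22.1
L_max = max([1.9, 10.7, 9.5]) = 10.7
S (sum of others) = 22.1 - 10.7 = 11.4
min_reach = max(0, 10.7 - 11.4) = max(0, -0.7) = 0

Answer: 0.0000 22.1000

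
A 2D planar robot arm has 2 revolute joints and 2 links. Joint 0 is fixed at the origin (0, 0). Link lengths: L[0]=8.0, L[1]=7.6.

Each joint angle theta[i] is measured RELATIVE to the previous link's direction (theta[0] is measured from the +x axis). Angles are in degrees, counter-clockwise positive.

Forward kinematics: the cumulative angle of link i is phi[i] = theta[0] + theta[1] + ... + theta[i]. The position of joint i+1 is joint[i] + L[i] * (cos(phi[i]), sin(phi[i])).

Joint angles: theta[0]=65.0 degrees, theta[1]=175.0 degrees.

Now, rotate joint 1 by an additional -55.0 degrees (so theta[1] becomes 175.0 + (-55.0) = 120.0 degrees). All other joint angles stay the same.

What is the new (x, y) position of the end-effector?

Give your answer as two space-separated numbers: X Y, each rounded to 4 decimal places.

Answer: -4.1901 6.5881

Derivation:
joint[0] = (0.0000, 0.0000)  (base)
link 0: phi[0] = 65 = 65 deg
  cos(65 deg) = 0.4226, sin(65 deg) = 0.9063
  joint[1] = (0.0000, 0.0000) + 8 * (0.4226, 0.9063) = (0.0000 + 3.3809, 0.0000 + 7.2505) = (3.3809, 7.2505)
link 1: phi[1] = 65 + 120 = 185 deg
  cos(185 deg) = -0.9962, sin(185 deg) = -0.0872
  joint[2] = (3.3809, 7.2505) + 7.6 * (-0.9962, -0.0872) = (3.3809 + -7.5711, 7.2505 + -0.6624) = (-4.1901, 6.5881)
End effector: (-4.1901, 6.5881)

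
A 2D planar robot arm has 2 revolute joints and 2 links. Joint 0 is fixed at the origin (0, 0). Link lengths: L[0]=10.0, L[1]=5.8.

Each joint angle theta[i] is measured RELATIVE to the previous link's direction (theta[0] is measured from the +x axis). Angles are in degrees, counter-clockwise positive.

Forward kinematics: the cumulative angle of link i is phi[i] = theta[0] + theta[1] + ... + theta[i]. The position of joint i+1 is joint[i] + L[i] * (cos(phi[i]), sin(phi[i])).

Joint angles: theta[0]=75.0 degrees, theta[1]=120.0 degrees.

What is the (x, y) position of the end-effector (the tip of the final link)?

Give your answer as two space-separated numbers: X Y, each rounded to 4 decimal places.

joint[0] = (0.0000, 0.0000)  (base)
link 0: phi[0] = 75 = 75 deg
  cos(75 deg) = 0.2588, sin(75 deg) = 0.9659
  joint[1] = (0.0000, 0.0000) + 10 * (0.2588, 0.9659) = (0.0000 + 2.5882, 0.0000 + 9.6593) = (2.5882, 9.6593)
link 1: phi[1] = 75 + 120 = 195 deg
  cos(195 deg) = -0.9659, sin(195 deg) = -0.2588
  joint[2] = (2.5882, 9.6593) + 5.8 * (-0.9659, -0.2588) = (2.5882 + -5.6024, 9.6593 + -1.5012) = (-3.0142, 8.1581)
End effector: (-3.0142, 8.1581)

Answer: -3.0142 8.1581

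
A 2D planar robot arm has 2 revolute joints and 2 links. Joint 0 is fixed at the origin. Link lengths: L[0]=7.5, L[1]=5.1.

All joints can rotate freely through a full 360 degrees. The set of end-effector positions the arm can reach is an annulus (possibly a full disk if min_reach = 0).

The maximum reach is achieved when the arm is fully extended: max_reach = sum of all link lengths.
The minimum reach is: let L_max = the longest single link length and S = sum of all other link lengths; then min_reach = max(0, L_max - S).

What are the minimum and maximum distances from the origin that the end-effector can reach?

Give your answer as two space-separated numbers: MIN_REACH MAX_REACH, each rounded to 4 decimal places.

Link lengths: [7.5, 5.1]
max_reach = 7.5 + 5.1 = 12.6
L_max = max([7.5, 5.1]) = 7.5
S (sum of others) = 12.6 - 7.5 = 5.1
min_reach = max(0, 7.5 - 5.1) = max(0, 2.4) = 2.4

Answer: 2.4000 12.6000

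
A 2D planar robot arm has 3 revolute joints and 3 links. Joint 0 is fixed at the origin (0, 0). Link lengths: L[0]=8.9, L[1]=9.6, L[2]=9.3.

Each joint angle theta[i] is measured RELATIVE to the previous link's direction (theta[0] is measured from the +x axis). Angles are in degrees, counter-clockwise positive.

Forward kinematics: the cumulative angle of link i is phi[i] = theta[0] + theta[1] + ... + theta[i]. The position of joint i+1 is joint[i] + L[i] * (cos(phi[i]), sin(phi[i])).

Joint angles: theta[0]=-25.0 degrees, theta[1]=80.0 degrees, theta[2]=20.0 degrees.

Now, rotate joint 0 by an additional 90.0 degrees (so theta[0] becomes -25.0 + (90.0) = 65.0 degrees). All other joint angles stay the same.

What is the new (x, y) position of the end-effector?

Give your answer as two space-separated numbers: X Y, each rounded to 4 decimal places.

joint[0] = (0.0000, 0.0000)  (base)
link 0: phi[0] = 65 = 65 deg
  cos(65 deg) = 0.4226, sin(65 deg) = 0.9063
  joint[1] = (0.0000, 0.0000) + 8.9 * (0.4226, 0.9063) = (0.0000 + 3.7613, 0.0000 + 8.0661) = (3.7613, 8.0661)
link 1: phi[1] = 65 + 80 = 145 deg
  cos(145 deg) = -0.8192, sin(145 deg) = 0.5736
  joint[2] = (3.7613, 8.0661) + 9.6 * (-0.8192, 0.5736) = (3.7613 + -7.8639, 8.0661 + 5.5063) = (-4.1026, 13.5725)
link 2: phi[2] = 65 + 80 + 20 = 165 deg
  cos(165 deg) = -0.9659, sin(165 deg) = 0.2588
  joint[3] = (-4.1026, 13.5725) + 9.3 * (-0.9659, 0.2588) = (-4.1026 + -8.9831, 13.5725 + 2.4070) = (-13.0857, 15.9795)
End effector: (-13.0857, 15.9795)

Answer: -13.0857 15.9795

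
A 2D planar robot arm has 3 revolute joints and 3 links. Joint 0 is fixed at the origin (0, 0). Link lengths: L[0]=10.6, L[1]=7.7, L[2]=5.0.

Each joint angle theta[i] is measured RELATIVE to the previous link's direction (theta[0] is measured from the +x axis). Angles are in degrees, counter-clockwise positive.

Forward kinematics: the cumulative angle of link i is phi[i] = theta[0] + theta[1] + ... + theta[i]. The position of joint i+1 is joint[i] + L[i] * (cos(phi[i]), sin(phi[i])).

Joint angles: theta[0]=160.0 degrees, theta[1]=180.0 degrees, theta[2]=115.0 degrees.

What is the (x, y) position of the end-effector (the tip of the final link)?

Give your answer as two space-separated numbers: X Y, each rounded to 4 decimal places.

Answer: -3.1609 5.9728

Derivation:
joint[0] = (0.0000, 0.0000)  (base)
link 0: phi[0] = 160 = 160 deg
  cos(160 deg) = -0.9397, sin(160 deg) = 0.3420
  joint[1] = (0.0000, 0.0000) + 10.6 * (-0.9397, 0.3420) = (0.0000 + -9.9607, 0.0000 + 3.6254) = (-9.9607, 3.6254)
link 1: phi[1] = 160 + 180 = 340 deg
  cos(340 deg) = 0.9397, sin(340 deg) = -0.3420
  joint[2] = (-9.9607, 3.6254) + 7.7 * (0.9397, -0.3420) = (-9.9607 + 7.2356, 3.6254 + -2.6336) = (-2.7251, 0.9919)
link 2: phi[2] = 160 + 180 + 115 = 455 deg
  cos(455 deg) = -0.0872, sin(455 deg) = 0.9962
  joint[3] = (-2.7251, 0.9919) + 5 * (-0.0872, 0.9962) = (-2.7251 + -0.4358, 0.9919 + 4.9810) = (-3.1609, 5.9728)
End effector: (-3.1609, 5.9728)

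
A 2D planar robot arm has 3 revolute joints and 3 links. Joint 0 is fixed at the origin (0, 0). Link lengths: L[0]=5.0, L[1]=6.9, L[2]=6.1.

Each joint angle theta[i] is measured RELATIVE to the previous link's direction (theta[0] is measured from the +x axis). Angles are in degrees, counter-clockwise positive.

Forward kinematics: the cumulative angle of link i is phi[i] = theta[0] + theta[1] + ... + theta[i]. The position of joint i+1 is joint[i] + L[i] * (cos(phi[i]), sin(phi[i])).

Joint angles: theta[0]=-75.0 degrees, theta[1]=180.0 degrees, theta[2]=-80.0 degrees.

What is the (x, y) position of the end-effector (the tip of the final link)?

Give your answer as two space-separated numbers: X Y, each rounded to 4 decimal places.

joint[0] = (0.0000, 0.0000)  (base)
link 0: phi[0] = -75 = -75 deg
  cos(-75 deg) = 0.2588, sin(-75 deg) = -0.9659
  joint[1] = (0.0000, 0.0000) + 5 * (0.2588, -0.9659) = (0.0000 + 1.2941, 0.0000 + -4.8296) = (1.2941, -4.8296)
link 1: phi[1] = -75 + 180 = 105 deg
  cos(105 deg) = -0.2588, sin(105 deg) = 0.9659
  joint[2] = (1.2941, -4.8296) + 6.9 * (-0.2588, 0.9659) = (1.2941 + -1.7859, -4.8296 + 6.6649) = (-0.4918, 1.8353)
link 2: phi[2] = -75 + 180 + -80 = 25 deg
  cos(25 deg) = 0.9063, sin(25 deg) = 0.4226
  joint[3] = (-0.4918, 1.8353) + 6.1 * (0.9063, 0.4226) = (-0.4918 + 5.5285, 1.8353 + 2.5780) = (5.0367, 4.4132)
End effector: (5.0367, 4.4132)

Answer: 5.0367 4.4132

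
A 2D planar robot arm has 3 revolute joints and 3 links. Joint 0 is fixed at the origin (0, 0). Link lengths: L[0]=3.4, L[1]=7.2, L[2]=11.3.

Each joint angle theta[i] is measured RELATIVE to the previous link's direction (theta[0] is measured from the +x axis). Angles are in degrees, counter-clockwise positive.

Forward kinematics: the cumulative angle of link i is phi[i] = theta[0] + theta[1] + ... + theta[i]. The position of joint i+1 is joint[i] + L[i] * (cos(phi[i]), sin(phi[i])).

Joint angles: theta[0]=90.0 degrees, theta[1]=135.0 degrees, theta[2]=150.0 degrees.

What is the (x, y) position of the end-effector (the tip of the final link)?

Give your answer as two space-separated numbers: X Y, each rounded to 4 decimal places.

Answer: 5.8238 1.2335

Derivation:
joint[0] = (0.0000, 0.0000)  (base)
link 0: phi[0] = 90 = 90 deg
  cos(90 deg) = 0.0000, sin(90 deg) = 1.0000
  joint[1] = (0.0000, 0.0000) + 3.4 * (0.0000, 1.0000) = (0.0000 + 0.0000, 0.0000 + 3.4000) = (0.0000, 3.4000)
link 1: phi[1] = 90 + 135 = 225 deg
  cos(225 deg) = -0.7071, sin(225 deg) = -0.7071
  joint[2] = (0.0000, 3.4000) + 7.2 * (-0.7071, -0.7071) = (0.0000 + -5.0912, 3.4000 + -5.0912) = (-5.0912, -1.6912)
link 2: phi[2] = 90 + 135 + 150 = 375 deg
  cos(375 deg) = 0.9659, sin(375 deg) = 0.2588
  joint[3] = (-5.0912, -1.6912) + 11.3 * (0.9659, 0.2588) = (-5.0912 + 10.9150, -1.6912 + 2.9247) = (5.8238, 1.2335)
End effector: (5.8238, 1.2335)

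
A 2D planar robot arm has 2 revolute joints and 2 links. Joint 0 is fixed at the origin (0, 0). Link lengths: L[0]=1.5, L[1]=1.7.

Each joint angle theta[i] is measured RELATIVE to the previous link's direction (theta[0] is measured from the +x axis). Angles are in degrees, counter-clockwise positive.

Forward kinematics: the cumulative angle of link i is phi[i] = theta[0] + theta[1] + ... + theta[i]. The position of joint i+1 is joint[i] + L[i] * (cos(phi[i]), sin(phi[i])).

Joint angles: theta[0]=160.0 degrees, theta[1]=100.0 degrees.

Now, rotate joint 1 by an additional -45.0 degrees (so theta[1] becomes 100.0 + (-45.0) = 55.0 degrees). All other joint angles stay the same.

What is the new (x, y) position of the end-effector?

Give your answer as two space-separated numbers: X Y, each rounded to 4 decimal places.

Answer: -2.8021 -0.4620

Derivation:
joint[0] = (0.0000, 0.0000)  (base)
link 0: phi[0] = 160 = 160 deg
  cos(160 deg) = -0.9397, sin(160 deg) = 0.3420
  joint[1] = (0.0000, 0.0000) + 1.5 * (-0.9397, 0.3420) = (0.0000 + -1.4095, 0.0000 + 0.5130) = (-1.4095, 0.5130)
link 1: phi[1] = 160 + 55 = 215 deg
  cos(215 deg) = -0.8192, sin(215 deg) = -0.5736
  joint[2] = (-1.4095, 0.5130) + 1.7 * (-0.8192, -0.5736) = (-1.4095 + -1.3926, 0.5130 + -0.9751) = (-2.8021, -0.4620)
End effector: (-2.8021, -0.4620)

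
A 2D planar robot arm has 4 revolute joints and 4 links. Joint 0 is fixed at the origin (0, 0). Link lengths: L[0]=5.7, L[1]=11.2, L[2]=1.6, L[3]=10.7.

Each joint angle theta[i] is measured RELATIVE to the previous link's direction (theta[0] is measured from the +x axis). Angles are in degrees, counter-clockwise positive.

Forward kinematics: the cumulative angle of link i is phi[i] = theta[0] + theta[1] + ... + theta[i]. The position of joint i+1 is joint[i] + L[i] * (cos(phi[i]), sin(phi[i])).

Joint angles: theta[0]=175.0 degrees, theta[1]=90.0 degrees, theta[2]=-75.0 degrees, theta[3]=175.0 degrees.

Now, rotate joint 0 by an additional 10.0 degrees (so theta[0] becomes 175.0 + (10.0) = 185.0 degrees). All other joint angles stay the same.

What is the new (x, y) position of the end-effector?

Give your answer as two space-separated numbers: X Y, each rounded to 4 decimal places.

joint[0] = (0.0000, 0.0000)  (base)
link 0: phi[0] = 185 = 185 deg
  cos(185 deg) = -0.9962, sin(185 deg) = -0.0872
  joint[1] = (0.0000, 0.0000) + 5.7 * (-0.9962, -0.0872) = (0.0000 + -5.6783, 0.0000 + -0.4968) = (-5.6783, -0.4968)
link 1: phi[1] = 185 + 90 = 275 deg
  cos(275 deg) = 0.0872, sin(275 deg) = -0.9962
  joint[2] = (-5.6783, -0.4968) + 11.2 * (0.0872, -0.9962) = (-5.6783 + 0.9761, -0.4968 + -11.1574) = (-4.7022, -11.6542)
link 2: phi[2] = 185 + 90 + -75 = 200 deg
  cos(200 deg) = -0.9397, sin(200 deg) = -0.3420
  joint[3] = (-4.7022, -11.6542) + 1.6 * (-0.9397, -0.3420) = (-4.7022 + -1.5035, -11.6542 + -0.5472) = (-6.2057, -12.2014)
link 3: phi[3] = 185 + 90 + -75 + 175 = 375 deg
  cos(375 deg) = 0.9659, sin(375 deg) = 0.2588
  joint[4] = (-6.2057, -12.2014) + 10.7 * (0.9659, 0.2588) = (-6.2057 + 10.3354, -12.2014 + 2.7694) = (4.1297, -9.4320)
End effector: (4.1297, -9.4320)

Answer: 4.1297 -9.4320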